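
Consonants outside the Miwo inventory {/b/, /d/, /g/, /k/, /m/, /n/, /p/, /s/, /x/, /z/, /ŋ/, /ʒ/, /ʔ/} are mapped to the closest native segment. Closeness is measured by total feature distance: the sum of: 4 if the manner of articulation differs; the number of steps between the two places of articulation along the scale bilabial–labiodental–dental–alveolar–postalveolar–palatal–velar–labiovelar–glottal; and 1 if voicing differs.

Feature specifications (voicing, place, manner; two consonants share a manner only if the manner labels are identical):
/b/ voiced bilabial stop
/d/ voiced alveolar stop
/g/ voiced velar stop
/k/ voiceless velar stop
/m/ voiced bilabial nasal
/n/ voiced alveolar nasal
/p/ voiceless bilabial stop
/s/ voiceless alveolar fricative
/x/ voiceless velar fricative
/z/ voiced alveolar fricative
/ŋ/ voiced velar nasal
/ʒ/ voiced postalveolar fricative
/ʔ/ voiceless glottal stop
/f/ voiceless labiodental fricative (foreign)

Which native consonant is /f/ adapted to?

s

/s/ is closest: same manner (fricative), place distance 2 (labiodental→alveolar), same voicing; total 2. Next closest is /z/ at distance 3.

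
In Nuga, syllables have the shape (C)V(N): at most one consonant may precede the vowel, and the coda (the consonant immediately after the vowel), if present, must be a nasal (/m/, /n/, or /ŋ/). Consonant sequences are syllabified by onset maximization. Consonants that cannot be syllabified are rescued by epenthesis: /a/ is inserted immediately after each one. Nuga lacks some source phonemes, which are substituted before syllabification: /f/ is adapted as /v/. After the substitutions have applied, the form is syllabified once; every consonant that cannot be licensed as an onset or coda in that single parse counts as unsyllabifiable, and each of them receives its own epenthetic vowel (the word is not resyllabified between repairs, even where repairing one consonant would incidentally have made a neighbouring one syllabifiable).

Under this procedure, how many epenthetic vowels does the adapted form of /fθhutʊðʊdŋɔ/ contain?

3

After substitution the input is /vθhutʊðʊdŋɔ/.
The unsyllabifiable consonants are /v/, /θ/, /d/; each receives one epenthetic vowel.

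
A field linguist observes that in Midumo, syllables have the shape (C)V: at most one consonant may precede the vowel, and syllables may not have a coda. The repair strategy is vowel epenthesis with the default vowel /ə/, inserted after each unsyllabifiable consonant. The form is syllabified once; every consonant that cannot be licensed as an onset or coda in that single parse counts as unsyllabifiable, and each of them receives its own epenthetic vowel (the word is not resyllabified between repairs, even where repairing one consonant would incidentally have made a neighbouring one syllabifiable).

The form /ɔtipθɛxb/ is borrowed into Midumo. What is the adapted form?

ɔtipəθɛxəbə

Under (C)V, the unsyllabifiable consonants are /p/, /x/, /b/ (no codas are permitted; onsets are limited to one consonant).
Inserting the epenthetic vowel yields /p/ → /pə/, /x/ → /xə/, /b/ → /bə/.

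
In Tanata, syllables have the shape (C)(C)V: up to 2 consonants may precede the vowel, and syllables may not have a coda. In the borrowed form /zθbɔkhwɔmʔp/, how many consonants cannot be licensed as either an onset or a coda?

Syllabifying with onset maximization leaves /z/, /k/, /m/, /ʔ/, /p/ stranded (no codas are permitted; onsets may contain at most 2 consonants).

5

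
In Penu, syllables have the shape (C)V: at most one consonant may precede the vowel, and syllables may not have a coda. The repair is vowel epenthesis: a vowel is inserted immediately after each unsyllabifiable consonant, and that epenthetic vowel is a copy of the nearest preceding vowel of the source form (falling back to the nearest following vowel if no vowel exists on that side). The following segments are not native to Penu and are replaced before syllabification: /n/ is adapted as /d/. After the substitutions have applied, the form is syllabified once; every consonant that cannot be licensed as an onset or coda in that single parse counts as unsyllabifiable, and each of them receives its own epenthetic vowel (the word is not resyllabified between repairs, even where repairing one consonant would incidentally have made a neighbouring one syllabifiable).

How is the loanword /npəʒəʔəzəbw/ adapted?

dəpəʒəʔəzəbəwə

Substitution: /n/ → /d/, giving /dpəʒəʔəzəbw/.
The consonants /d/, /b/, /w/ cannot be parsed into a legal (C)V syllable (no codas are permitted; onsets are limited to one consonant).
Inserting the epenthetic vowel yields /d/ → /də/, /b/ → /bə/, /w/ → /wə/.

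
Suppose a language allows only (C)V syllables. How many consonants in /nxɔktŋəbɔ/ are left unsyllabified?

3

Syllabifying with onset maximization leaves /n/, /k/, /t/ stranded (no codas are permitted; onsets are limited to one consonant).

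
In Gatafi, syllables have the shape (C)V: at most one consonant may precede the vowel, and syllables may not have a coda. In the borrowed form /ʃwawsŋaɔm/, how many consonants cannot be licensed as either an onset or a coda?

4

Syllabifying with onset maximization leaves /ʃ/, /w/, /s/, /m/ stranded (no codas are permitted; onsets are limited to one consonant).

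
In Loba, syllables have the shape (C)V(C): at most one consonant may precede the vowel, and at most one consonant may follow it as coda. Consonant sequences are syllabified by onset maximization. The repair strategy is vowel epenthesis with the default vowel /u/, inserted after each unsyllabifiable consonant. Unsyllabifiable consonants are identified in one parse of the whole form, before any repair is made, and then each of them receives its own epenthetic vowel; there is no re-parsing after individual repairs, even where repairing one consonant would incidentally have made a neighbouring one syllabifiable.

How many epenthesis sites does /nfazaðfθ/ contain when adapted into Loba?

3

The unsyllabifiable consonants are /n/, /f/, /θ/; each receives one epenthetic vowel.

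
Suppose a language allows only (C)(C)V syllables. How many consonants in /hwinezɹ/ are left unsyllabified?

2

Under (C)(C)V, the unsyllabifiable consonants are /z/, /ɹ/ (no codas are permitted; onsets may contain at most 2 consonants).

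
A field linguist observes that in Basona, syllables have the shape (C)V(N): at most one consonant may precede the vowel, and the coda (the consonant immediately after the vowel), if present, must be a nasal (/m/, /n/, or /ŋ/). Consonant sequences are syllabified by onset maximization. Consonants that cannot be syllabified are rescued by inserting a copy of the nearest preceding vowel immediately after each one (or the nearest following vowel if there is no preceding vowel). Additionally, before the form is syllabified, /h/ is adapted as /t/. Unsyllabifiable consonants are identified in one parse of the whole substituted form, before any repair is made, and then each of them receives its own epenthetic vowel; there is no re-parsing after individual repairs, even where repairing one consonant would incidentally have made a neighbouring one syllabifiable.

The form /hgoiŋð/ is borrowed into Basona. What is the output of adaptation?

Substitution: /h/ → /t/, giving /tgoiŋð/.
Syllabifying with onset maximization leaves /t/, /ð/ stranded (only a nasal (/m/, /n/, or /ŋ/) is licensed in coda position; onsets are limited to one consonant).
Epenthesis after each stranded consonant: /t/ → /to/, /ð/ → /ði/.

togoiŋði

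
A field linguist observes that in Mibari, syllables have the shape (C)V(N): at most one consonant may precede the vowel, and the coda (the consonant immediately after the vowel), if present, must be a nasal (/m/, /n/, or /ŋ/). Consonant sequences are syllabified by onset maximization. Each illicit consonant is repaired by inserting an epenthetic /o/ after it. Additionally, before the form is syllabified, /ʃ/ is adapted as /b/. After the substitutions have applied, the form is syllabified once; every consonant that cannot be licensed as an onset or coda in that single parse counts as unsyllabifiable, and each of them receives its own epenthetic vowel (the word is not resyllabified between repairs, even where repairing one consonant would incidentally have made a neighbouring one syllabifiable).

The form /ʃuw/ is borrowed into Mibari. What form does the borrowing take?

buwo

Substitution: /ʃ/ → /b/, giving /buw/.
Under (C)V(N), the unsyllabifiable consonants are /w/ (only a nasal (/m/, /n/, or /ŋ/) is licensed in coda position; onsets are limited to one consonant).
Inserting the epenthetic vowel yields /w/ → /wo/.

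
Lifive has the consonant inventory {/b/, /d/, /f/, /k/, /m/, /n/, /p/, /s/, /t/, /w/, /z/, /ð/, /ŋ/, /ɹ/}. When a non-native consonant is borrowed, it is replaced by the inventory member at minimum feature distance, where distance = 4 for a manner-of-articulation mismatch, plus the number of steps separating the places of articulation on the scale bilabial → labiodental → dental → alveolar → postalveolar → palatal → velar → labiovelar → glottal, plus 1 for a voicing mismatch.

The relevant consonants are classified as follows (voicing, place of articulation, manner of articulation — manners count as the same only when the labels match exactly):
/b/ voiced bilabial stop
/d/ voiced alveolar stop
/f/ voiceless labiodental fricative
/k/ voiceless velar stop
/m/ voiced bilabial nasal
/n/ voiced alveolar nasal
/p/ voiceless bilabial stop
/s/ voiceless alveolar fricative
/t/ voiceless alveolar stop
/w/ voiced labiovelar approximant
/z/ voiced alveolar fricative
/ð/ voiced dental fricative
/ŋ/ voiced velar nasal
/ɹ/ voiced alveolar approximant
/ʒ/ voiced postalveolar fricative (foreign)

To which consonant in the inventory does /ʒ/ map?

z

/z/ is closest: same manner (fricative), place distance 1 (postalveolar→alveolar), same voicing; total 1. Next closest is /s/ at distance 2.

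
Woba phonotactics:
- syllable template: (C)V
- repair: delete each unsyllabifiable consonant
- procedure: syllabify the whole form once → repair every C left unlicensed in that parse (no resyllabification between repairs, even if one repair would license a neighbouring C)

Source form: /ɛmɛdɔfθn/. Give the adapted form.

ɛmɛdɔ

The consonants /f/, /θ/, /n/ cannot be parsed into a legal (C)V syllable (no codas are permitted; onsets are limited to one consonant).
Each unlicensed consonant is deleted: /f/, /θ/, /n/.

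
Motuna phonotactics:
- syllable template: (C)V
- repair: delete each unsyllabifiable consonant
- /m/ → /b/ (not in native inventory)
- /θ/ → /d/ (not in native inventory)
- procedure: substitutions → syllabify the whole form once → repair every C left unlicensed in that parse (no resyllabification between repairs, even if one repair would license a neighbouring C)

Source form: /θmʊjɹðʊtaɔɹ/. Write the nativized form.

bʊðʊtaɔ

Substitution: /θ/ → /d/, /m/ → /b/, giving /dbʊjɹðʊtaɔɹ/.
Under (C)V, the unsyllabifiable consonants are /d/, /j/, /ɹ/, /ɹ/ (no codas are permitted; onsets are limited to one consonant).
Deleting the stranded consonants removes /d/, /j/, /ɹ/, /ɹ/.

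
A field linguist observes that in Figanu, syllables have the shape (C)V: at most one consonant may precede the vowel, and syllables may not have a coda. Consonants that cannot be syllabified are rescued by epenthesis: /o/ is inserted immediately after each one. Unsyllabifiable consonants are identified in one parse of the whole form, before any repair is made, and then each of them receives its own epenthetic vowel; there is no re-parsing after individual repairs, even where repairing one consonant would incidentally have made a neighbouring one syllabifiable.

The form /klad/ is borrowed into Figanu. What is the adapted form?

Under (C)V, the unsyllabifiable consonants are /k/, /d/ (no codas are permitted; onsets are limited to one consonant).
Epenthesis after each stranded consonant: /k/ → /ko/, /d/ → /do/.

kolado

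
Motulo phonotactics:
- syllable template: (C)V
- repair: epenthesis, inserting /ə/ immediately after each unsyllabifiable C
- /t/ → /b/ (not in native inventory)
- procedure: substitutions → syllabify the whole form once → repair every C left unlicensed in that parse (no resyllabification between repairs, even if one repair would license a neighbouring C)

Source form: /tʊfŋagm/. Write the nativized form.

Substitution: /t/ → /b/, giving /bʊfŋagm/.
The consonants /f/, /g/, /m/ cannot be parsed into a legal (C)V syllable (no codas are permitted; onsets are limited to one consonant).
Each unlicensed consonant becomes the onset of a new syllable: /f/ → /fə/, /g/ → /gə/, /m/ → /mə/.

bʊfəŋagəmə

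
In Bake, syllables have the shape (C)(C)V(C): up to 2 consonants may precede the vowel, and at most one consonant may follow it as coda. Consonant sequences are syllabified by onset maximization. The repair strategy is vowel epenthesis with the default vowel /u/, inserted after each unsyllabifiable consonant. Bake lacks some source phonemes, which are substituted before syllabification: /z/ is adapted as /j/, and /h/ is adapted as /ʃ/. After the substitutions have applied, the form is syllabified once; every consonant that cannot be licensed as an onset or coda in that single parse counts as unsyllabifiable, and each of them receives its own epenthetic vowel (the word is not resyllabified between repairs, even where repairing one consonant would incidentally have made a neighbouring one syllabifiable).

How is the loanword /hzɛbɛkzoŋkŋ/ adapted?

Substitution: /h/ → /ʃ/, /z/ → /j/, giving /ʃjɛbɛkjoŋkŋ/.
Syllabifying with onset maximization leaves /k/, /ŋ/ stranded (at most one coda consonant is licensed; onsets may contain at most 2 consonants).
Inserting the epenthetic vowel yields /k/ → /ku/, /ŋ/ → /ŋu/.

ʃjɛbɛkjoŋkuŋu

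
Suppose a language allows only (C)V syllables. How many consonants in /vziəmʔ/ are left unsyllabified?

3

The consonants /v/, /m/, /ʔ/ cannot be parsed into a legal (C)V syllable (no codas are permitted; onsets are limited to one consonant).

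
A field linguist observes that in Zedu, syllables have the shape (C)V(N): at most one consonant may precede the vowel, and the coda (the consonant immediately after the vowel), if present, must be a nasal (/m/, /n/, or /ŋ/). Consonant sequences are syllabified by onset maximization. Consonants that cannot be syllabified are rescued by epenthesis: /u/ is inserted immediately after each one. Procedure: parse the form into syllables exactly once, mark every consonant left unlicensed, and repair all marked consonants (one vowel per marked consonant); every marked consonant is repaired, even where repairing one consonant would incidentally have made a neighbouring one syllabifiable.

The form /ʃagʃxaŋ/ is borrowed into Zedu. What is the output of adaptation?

The consonants /g/, /ʃ/ cannot be parsed into a legal (C)V(N) syllable (only a nasal (/m/, /n/, or /ŋ/) is licensed in coda position; onsets are limited to one consonant).
Inserting the epenthetic vowel yields /g/ → /gu/, /ʃ/ → /ʃu/.

ʃaguʃuxaŋ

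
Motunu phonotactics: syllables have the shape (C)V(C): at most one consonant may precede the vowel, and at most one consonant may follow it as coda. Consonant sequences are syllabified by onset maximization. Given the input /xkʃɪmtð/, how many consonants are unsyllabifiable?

4

The consonants /x/, /k/, /t/, /ð/ cannot be parsed into a legal (C)V(C) syllable (at most one coda consonant is licensed; onsets are limited to one consonant).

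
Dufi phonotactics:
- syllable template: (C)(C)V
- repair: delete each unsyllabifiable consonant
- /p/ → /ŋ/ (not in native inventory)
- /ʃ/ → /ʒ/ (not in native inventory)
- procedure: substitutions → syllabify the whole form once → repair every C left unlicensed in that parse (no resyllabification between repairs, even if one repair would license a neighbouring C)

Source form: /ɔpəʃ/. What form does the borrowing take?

ɔŋə

Substitution: /p/ → /ŋ/, /ʃ/ → /ʒ/, giving /ɔŋəʒ/.
Syllabifying with onset maximization leaves /ʒ/ stranded (no codas are permitted; onsets may contain at most 2 consonants).
Deleting the stranded consonants removes /ʒ/.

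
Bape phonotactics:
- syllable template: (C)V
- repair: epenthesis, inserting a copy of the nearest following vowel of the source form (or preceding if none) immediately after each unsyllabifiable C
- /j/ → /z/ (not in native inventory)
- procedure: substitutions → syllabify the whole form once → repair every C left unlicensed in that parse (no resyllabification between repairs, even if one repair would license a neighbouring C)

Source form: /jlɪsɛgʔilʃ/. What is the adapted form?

Substitution: /j/ → /z/, giving /zlɪsɛgʔilʃ/.
Under (C)V, the unsyllabifiable consonants are /z/, /g/, /l/, /ʃ/ (no codas are permitted; onsets are limited to one consonant).
Inserting the epenthetic vowel yields /z/ → /zɪ/, /g/ → /gi/, /l/ → /li/, /ʃ/ → /ʃi/.

zɪlɪsɛgiʔiliʃi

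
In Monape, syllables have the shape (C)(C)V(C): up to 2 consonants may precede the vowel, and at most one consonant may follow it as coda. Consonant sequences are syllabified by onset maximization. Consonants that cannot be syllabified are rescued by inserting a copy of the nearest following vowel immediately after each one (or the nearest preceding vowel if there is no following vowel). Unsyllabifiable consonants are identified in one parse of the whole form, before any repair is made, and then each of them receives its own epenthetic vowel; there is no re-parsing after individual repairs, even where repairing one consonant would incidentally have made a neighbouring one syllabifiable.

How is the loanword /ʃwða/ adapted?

ʃawða

Syllabifying with onset maximization leaves /ʃ/ stranded (at most one coda consonant is licensed; onsets may contain at most 2 consonants).
Inserting the epenthetic vowel yields /ʃ/ → /ʃa/.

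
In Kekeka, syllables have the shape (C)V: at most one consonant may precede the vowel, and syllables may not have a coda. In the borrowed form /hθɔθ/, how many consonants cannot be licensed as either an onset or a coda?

Under (C)V, the unsyllabifiable consonants are /h/, /θ/ (no codas are permitted; onsets are limited to one consonant).

2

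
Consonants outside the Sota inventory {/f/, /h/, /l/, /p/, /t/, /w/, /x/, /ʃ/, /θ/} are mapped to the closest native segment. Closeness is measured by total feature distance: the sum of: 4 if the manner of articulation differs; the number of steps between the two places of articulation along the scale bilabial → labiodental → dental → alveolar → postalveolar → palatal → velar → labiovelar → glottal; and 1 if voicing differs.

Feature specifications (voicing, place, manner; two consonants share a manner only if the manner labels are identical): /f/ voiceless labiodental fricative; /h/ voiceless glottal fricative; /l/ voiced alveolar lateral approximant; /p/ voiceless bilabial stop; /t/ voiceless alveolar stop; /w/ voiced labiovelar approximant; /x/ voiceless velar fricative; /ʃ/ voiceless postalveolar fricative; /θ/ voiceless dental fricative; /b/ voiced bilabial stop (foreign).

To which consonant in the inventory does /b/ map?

/p/ is closest: same manner (stop), place distance 0 (bilabial→bilabial), voicing differs (+1); total 1. Next closest is /t/ at distance 4.

p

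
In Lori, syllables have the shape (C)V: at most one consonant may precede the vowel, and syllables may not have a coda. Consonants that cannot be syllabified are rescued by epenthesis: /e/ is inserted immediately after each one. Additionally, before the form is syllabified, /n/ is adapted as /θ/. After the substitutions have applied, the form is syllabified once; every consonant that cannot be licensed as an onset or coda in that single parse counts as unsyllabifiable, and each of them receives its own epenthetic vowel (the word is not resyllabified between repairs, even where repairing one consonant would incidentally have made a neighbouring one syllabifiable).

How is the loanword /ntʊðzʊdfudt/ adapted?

θetʊðezʊdefudete

Substitution: /n/ → /θ/, giving /θtʊðzʊdfudt/.
Syllabifying with onset maximization leaves /θ/, /ð/, /d/, /d/, /t/ stranded (no codas are permitted; onsets are limited to one consonant).
Inserting the epenthetic vowel yields /θ/ → /θe/, /ð/ → /ðe/, /d/ → /de/, /d/ → /de/, /t/ → /te/.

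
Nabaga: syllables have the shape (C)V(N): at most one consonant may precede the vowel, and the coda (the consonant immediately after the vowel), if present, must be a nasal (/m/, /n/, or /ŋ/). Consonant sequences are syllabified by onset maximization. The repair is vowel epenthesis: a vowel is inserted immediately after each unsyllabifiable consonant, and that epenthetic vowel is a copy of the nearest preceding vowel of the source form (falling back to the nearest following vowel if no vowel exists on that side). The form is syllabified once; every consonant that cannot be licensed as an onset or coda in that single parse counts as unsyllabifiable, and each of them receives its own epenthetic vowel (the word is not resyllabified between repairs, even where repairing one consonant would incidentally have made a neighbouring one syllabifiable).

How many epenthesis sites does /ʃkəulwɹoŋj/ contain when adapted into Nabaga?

4

The unsyllabifiable consonants are /ʃ/, /l/, /w/, /j/; each receives one epenthetic vowel.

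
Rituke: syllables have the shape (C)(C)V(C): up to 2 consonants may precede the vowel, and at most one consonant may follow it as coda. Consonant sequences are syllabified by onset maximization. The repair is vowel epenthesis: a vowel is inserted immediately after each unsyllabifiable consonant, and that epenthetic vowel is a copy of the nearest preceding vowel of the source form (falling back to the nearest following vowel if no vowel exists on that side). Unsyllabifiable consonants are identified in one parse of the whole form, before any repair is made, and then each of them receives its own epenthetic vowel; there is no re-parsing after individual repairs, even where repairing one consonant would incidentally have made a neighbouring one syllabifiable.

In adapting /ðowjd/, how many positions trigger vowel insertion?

2

The unsyllabifiable consonants are /j/, /d/; each receives one epenthetic vowel.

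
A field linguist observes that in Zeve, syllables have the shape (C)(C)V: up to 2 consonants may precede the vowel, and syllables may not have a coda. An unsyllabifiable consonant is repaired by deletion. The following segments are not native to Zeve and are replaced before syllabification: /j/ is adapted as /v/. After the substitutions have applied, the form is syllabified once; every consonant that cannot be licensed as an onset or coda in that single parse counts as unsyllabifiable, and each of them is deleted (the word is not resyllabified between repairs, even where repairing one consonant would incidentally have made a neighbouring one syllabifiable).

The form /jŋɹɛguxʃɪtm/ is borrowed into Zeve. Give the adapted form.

Substitution: /j/ → /v/, giving /vŋɹɛguxʃɪtm/.
The consonants /v/, /t/, /m/ cannot be parsed into a legal (C)(C)V syllable (no codas are permitted; onsets may contain at most 2 consonants).
Deleting the stranded consonants removes /v/, /t/, /m/.

ŋɹɛguxʃɪ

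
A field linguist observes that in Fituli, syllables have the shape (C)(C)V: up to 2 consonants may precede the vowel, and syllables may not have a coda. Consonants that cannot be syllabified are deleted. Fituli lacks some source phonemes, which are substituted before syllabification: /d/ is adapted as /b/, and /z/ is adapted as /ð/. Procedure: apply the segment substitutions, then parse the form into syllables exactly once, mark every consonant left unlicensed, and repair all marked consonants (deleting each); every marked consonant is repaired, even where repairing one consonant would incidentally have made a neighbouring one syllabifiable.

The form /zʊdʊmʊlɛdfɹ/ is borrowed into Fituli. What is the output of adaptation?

Substitution: /z/ → /ð/, /d/ → /b/, giving /ðʊbʊmʊlɛbfɹ/.
Syllabifying with onset maximization leaves /b/, /f/, /ɹ/ stranded (no codas are permitted; onsets may contain at most 2 consonants).
Deletion applies to /b/, /f/, /ɹ/.

ðʊbʊmʊlɛ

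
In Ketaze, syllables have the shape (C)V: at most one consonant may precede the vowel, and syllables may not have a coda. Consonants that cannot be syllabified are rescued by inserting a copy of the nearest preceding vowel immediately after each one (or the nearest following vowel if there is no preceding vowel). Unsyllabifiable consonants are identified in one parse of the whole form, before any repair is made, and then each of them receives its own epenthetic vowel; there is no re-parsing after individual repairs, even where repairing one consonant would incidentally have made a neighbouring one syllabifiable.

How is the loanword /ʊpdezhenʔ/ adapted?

ʊpʊdezeheneʔe

Under (C)V, the unsyllabifiable consonants are /p/, /z/, /n/, /ʔ/ (no codas are permitted; onsets are limited to one consonant).
Each unlicensed consonant becomes the onset of a new syllable: /p/ → /pʊ/, /z/ → /ze/, /n/ → /ne/, /ʔ/ → /ʔe/.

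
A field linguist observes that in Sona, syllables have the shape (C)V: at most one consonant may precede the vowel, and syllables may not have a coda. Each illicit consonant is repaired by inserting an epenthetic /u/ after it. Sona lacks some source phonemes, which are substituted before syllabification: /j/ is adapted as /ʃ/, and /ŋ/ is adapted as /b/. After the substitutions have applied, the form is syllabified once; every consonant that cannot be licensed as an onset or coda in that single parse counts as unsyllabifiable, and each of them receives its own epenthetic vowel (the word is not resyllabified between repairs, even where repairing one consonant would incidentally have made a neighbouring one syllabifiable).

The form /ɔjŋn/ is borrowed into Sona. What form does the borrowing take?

ɔʃubunu

Substitution: /j/ → /ʃ/, /ŋ/ → /b/, giving /ɔʃbn/.
Syllabifying with onset maximization leaves /ʃ/, /b/, /n/ stranded (no codas are permitted; onsets are limited to one consonant).
Each unlicensed consonant becomes the onset of a new syllable: /ʃ/ → /ʃu/, /b/ → /bu/, /n/ → /nu/.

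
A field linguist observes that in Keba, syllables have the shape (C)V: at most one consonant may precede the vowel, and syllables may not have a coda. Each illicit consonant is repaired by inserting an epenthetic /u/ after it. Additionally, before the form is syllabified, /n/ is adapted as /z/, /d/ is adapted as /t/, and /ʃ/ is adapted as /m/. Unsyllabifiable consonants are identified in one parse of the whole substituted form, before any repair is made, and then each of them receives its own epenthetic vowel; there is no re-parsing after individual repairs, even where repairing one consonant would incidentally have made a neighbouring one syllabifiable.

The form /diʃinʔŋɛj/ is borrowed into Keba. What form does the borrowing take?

timizuʔuŋɛju

Substitution: /d/ → /t/, /ʃ/ → /m/, /n/ → /z/, giving /timizʔŋɛj/.
The consonants /z/, /ʔ/, /j/ cannot be parsed into a legal (C)V syllable (no codas are permitted; onsets are limited to one consonant).
Each unlicensed consonant becomes the onset of a new syllable: /z/ → /zu/, /ʔ/ → /ʔu/, /j/ → /ju/.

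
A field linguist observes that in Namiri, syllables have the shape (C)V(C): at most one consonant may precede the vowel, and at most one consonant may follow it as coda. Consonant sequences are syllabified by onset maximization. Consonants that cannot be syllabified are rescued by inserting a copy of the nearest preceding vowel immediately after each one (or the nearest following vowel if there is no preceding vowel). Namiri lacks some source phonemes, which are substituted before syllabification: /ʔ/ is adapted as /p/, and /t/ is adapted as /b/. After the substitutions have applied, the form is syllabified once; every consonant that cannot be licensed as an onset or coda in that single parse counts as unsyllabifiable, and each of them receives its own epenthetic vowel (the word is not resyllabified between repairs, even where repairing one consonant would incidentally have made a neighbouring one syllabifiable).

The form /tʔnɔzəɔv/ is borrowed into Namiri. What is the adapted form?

bɔpɔnɔzəɔv

Substitution: /t/ → /b/, /ʔ/ → /p/, giving /bpnɔzəɔv/.
Syllabifying with onset maximization leaves /b/, /p/ stranded (at most one coda consonant is licensed; onsets are limited to one consonant).
Each unlicensed consonant becomes the onset of a new syllable: /b/ → /bɔ/, /p/ → /pɔ/.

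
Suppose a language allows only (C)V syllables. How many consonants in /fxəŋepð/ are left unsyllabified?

Syllabifying with onset maximization leaves /f/, /p/, /ð/ stranded (no codas are permitted; onsets are limited to one consonant).

3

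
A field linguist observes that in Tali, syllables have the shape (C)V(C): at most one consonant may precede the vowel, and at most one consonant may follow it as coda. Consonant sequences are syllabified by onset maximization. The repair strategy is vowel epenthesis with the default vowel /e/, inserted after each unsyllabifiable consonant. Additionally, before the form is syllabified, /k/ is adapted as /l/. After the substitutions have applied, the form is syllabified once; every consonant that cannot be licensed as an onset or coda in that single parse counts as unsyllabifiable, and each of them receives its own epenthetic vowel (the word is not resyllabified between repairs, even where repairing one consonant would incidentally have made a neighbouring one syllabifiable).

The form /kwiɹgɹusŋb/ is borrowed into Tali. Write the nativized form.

lewiɹgeɹusŋebe

Substitution: /k/ → /l/, giving /lwiɹgɹusŋb/.
The consonants /l/, /g/, /ŋ/, /b/ cannot be parsed into a legal (C)V(C) syllable (at most one coda consonant is licensed; onsets are limited to one consonant).
Epenthesis after each stranded consonant: /l/ → /le/, /g/ → /ge/, /ŋ/ → /ŋe/, /b/ → /be/.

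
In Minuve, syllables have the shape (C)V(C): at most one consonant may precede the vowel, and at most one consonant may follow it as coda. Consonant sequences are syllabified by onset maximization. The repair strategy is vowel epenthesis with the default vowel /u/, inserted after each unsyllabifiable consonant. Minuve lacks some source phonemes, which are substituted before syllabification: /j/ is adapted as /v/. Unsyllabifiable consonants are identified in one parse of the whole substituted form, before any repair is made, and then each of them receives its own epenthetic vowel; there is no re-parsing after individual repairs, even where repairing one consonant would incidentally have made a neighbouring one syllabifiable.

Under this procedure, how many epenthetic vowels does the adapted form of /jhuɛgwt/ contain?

After substitution the input is /vhuɛgwt/.
The unsyllabifiable consonants are /v/, /w/, /t/; each receives one epenthetic vowel.

3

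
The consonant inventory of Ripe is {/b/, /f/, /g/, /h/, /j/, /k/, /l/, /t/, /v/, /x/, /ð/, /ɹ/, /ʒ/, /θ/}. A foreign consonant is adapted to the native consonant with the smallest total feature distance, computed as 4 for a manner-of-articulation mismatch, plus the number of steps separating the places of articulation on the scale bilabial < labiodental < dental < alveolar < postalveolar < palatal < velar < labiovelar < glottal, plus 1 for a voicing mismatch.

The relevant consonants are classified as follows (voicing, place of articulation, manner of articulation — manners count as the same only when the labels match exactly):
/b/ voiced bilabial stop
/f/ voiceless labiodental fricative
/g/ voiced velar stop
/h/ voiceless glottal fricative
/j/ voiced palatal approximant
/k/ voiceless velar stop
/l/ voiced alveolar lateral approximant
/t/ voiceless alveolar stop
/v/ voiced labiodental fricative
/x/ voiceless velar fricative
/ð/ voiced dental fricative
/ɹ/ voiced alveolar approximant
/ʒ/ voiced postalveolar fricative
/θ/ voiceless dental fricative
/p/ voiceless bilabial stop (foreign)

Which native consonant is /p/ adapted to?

/b/ is closest: same manner (stop), place distance 0 (bilabial→bilabial), voicing differs (+1); total 1. Next closest is /t/ at distance 3.

b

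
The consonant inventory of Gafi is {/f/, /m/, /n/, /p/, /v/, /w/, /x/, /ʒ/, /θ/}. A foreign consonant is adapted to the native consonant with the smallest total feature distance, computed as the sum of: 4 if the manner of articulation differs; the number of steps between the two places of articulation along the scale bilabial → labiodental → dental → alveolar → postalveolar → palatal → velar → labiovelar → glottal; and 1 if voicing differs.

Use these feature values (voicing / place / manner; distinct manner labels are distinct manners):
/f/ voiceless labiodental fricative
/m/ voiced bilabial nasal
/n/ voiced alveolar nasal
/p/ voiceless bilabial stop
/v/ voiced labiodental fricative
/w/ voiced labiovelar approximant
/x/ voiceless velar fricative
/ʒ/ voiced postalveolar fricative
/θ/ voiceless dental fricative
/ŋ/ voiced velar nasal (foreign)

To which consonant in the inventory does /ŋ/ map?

/n/ is closest: same manner (nasal), place distance 3 (velar→alveolar), same voicing; total 3. Next closest is /w/ at distance 5.

n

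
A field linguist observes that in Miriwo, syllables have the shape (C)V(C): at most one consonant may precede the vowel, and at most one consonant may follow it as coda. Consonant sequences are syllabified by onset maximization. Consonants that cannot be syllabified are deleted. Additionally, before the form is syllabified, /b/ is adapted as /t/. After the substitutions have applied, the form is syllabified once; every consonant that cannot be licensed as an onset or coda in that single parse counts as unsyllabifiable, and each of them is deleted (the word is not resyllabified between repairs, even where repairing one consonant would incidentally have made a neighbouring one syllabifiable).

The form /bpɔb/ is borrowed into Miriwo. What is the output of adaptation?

Substitution: /b/ → /t/, giving /tpɔt/.
The consonants /t/ cannot be parsed into a legal (C)V(C) syllable (at most one coda consonant is licensed; onsets are limited to one consonant).
Deletion applies to /t/.

pɔt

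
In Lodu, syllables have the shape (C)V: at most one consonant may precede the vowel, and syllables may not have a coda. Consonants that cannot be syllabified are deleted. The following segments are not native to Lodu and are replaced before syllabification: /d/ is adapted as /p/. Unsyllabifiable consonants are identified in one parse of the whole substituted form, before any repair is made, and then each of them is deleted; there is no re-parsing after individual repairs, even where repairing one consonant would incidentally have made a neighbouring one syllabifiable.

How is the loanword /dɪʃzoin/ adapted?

Substitution: /d/ → /p/, giving /pɪʃzoin/.
The consonants /ʃ/, /n/ cannot be parsed into a legal (C)V syllable (no codas are permitted; onsets are limited to one consonant).
Deleting the stranded consonants removes /ʃ/, /n/.

pɪzoi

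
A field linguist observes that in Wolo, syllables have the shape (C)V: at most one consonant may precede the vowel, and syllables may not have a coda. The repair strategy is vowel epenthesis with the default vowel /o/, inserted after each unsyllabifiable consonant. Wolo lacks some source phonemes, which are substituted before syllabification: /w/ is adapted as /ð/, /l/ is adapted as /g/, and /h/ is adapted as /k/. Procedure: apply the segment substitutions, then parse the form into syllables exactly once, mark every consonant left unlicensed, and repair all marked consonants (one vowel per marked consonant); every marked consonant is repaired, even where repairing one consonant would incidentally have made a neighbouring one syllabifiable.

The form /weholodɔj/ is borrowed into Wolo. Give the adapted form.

ðekogodɔjo

Substitution: /w/ → /ð/, /h/ → /k/, /l/ → /g/, giving /ðekogodɔj/.
Syllabifying with onset maximization leaves /j/ stranded (no codas are permitted; onsets are limited to one consonant).
Each unlicensed consonant becomes the onset of a new syllable: /j/ → /jo/.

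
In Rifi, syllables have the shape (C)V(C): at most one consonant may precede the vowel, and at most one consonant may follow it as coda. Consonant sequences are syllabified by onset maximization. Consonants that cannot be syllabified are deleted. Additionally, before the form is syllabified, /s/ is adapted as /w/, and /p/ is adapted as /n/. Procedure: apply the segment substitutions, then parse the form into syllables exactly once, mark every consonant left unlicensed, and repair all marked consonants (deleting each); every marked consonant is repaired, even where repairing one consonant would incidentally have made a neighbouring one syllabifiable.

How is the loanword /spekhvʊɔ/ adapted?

Substitution: /s/ → /w/, /p/ → /n/, giving /wnekhvʊɔ/.
Under (C)V(C), the unsyllabifiable consonants are /w/, /h/ (at most one coda consonant is licensed; onsets are limited to one consonant).
Deleting the stranded consonants removes /w/, /h/.

nekvʊɔ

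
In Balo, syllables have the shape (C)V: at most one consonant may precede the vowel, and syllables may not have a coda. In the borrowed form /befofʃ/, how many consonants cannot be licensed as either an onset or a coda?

Syllabifying with onset maximization leaves /f/, /ʃ/ stranded (no codas are permitted; onsets are limited to one consonant).

2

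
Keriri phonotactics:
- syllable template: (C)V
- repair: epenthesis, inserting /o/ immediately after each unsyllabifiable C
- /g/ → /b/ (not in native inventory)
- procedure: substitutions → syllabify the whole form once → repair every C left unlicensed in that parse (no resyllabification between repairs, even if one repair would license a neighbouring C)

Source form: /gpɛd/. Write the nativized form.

bopɛdo

Substitution: /g/ → /b/, giving /bpɛd/.
Syllabifying with onset maximization leaves /b/, /d/ stranded (no codas are permitted; onsets are limited to one consonant).
Epenthesis after each stranded consonant: /b/ → /bo/, /d/ → /do/.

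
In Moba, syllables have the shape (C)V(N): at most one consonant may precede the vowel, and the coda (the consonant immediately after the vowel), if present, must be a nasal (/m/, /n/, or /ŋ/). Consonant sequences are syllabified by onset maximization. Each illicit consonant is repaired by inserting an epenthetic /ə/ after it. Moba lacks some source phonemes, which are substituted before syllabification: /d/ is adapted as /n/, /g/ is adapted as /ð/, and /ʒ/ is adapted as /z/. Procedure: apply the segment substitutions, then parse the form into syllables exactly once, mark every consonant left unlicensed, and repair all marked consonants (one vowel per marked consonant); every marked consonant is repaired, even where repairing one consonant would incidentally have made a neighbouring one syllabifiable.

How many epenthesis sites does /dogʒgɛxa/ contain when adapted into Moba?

2

After substitution the input is /noðzðɛxa/.
The unsyllabifiable consonants are /ð/, /z/; each receives one epenthetic vowel.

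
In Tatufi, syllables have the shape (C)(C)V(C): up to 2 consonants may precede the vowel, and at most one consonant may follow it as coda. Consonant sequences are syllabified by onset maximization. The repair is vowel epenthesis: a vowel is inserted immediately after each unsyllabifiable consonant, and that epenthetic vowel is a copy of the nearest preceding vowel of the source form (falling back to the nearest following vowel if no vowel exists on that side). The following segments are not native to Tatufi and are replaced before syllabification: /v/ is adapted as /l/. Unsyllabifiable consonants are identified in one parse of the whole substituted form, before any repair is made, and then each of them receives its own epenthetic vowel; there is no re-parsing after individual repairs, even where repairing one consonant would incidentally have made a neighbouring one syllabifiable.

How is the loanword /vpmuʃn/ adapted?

Substitution: /v/ → /l/, giving /lpmuʃn/.
The consonants /l/, /n/ cannot be parsed into a legal (C)(C)V(C) syllable (at most one coda consonant is licensed; onsets may contain at most 2 consonants).
Inserting the epenthetic vowel yields /l/ → /lu/, /n/ → /nu/.

lupmuʃnu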